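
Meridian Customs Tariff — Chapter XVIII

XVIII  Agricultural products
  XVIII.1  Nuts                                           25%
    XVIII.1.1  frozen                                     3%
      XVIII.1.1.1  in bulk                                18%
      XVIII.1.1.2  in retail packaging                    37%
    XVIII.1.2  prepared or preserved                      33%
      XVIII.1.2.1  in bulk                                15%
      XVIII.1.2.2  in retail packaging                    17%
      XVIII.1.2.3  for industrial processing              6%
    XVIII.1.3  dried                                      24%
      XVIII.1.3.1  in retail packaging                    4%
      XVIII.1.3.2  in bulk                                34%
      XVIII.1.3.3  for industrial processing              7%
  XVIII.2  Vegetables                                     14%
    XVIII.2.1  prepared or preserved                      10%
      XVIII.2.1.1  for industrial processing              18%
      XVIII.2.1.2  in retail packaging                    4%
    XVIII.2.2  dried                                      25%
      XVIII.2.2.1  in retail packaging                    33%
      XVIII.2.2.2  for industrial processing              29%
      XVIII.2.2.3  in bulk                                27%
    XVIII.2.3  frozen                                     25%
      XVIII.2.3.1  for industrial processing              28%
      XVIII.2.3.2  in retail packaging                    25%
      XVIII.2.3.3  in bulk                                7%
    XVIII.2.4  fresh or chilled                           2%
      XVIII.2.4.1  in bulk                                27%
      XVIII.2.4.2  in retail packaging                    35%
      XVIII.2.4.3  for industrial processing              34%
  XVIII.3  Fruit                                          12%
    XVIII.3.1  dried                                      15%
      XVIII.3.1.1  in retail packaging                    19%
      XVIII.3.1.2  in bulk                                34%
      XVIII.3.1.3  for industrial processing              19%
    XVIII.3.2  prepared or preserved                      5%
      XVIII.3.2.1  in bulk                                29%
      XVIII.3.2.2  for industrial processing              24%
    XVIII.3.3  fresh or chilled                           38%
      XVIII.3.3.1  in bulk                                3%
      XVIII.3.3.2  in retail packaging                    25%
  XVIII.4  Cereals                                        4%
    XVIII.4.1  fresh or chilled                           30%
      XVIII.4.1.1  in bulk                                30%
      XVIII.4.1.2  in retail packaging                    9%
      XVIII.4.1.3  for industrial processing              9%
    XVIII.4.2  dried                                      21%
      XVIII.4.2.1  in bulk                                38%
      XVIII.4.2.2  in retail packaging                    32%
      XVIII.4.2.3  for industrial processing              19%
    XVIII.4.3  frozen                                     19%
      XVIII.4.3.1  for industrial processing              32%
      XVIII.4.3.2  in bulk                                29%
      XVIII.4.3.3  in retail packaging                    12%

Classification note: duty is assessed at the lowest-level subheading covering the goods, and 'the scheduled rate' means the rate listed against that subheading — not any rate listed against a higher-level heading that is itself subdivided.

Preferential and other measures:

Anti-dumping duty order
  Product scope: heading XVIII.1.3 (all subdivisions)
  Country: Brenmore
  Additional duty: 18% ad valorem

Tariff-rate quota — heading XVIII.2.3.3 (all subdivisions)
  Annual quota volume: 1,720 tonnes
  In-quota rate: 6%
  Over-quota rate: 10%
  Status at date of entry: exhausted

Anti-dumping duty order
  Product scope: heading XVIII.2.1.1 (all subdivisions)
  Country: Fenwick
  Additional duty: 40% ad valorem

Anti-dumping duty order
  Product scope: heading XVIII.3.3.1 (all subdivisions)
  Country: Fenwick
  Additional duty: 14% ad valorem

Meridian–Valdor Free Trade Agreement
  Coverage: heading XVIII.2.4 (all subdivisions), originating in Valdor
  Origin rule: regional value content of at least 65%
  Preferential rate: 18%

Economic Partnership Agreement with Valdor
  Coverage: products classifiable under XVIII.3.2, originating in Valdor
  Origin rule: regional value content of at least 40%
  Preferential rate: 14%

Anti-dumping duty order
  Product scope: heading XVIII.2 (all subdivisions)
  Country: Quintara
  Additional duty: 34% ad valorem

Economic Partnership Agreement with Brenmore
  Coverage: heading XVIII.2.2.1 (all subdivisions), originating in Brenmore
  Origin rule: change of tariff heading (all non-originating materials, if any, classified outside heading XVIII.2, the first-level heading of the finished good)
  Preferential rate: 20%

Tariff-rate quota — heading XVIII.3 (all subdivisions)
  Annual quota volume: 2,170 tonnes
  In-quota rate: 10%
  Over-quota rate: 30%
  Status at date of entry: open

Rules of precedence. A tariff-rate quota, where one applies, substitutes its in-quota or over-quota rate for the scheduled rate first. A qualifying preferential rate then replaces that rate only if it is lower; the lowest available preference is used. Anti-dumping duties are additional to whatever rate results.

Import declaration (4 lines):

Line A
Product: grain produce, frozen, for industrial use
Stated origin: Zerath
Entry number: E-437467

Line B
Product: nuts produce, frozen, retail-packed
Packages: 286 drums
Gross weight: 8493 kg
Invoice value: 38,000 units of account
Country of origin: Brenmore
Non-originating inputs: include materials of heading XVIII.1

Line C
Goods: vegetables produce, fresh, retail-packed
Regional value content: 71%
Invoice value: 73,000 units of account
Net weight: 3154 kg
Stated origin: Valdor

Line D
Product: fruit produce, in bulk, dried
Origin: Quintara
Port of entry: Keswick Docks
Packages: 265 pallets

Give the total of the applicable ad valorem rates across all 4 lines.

97%

Line A: grain → XVIII.4; frozen → XVIII.4.3; for industrial use → XVIII.4.3.1. Scheduled 32%. No special measure applies. → 32%.
Line B: nuts → XVIII.1; frozen → XVIII.1.1; retail-packed → XVIII.1.1.2. Scheduled 37%. Brenmore agreement on XVIII.2.2.1: XVIII.1.1.2 not covered. → 37%.
Line C: vegetables → XVIII.2; fresh → XVIII.2.4; retail-packed → XVIII.2.4.2. Scheduled 35%. Valdor agreement on XVIII.2.4: RVC ≥ 65% → 18% available; Valdor agreement on XVIII.3.2: XVIII.2.4.2 not covered; preferential 18%. → 18%.
Line D: fruit → XVIII.3; dried → XVIII.3.1; in bulk → XVIII.3.1.2. Scheduled 34%. quota on XVIII.3 open → in-quota 10%. → 10%.
Sum: 32% + 37% + 18% + 10% = 97%.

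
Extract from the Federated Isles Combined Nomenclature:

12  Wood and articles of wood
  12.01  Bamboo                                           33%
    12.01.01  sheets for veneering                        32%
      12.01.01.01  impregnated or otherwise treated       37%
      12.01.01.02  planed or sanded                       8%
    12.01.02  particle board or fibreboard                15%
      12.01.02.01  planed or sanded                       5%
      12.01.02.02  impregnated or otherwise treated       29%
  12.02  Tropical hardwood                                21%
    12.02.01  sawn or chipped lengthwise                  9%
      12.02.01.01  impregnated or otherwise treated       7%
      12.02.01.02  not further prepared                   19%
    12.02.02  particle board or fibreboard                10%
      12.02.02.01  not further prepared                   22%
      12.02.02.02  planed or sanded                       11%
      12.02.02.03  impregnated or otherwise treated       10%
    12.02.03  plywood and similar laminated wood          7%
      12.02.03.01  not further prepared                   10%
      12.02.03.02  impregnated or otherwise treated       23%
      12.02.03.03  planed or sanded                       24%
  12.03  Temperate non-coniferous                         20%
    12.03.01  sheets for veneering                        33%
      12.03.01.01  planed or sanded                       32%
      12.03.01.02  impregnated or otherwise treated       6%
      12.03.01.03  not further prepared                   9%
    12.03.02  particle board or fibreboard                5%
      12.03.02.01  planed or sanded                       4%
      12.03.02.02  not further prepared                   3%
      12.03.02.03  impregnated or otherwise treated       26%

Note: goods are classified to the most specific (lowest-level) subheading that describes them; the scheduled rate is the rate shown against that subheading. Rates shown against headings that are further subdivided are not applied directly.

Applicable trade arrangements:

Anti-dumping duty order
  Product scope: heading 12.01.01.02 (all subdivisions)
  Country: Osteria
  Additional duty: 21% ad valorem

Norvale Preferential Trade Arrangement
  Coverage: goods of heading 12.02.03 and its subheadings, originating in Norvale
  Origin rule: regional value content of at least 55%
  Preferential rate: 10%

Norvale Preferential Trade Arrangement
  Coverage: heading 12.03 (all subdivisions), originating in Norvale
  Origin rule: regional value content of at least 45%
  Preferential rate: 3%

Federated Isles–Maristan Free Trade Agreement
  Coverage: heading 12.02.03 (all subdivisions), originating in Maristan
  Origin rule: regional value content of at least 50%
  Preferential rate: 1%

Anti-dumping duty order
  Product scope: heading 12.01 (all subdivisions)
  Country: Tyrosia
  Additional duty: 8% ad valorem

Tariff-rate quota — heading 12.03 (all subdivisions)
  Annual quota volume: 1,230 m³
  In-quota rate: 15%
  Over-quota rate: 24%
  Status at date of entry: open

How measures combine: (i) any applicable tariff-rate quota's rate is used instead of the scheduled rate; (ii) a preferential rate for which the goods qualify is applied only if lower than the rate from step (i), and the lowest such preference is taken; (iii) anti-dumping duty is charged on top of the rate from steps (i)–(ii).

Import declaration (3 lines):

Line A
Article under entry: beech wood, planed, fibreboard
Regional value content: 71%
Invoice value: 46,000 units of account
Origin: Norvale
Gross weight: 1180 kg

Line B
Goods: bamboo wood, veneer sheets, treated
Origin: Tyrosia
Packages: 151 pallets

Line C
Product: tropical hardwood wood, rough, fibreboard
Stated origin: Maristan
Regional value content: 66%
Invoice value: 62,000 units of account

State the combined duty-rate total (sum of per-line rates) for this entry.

Line A: beech → 12.03; fibreboard → 12.03.02; planed → 12.03.02.01. Scheduled 4%. quota on 12.03 open → in-quota 15%; Norvale agreement on 12.02.03: 12.03.02.01 not covered; Norvale agreement on 12.03: RVC ≥ 45% → 3% available; preferential 3%. → 3%.
Line B: bamboo → 12.01; veneer sheets → 12.01.01; treated → 12.01.01.01. Scheduled 37%. anti-dumping (Tyrosia, 12.01): +8%; total 37% + 8% = 45%. → 45%.
Line C: tropical hardwood → 12.02; fibreboard → 12.02.02; rough → 12.02.02.01. Scheduled 22%. Maristan agreement on 12.02.03: 12.02.02.01 not covered. → 22%.
Sum: 3% + 45% + 22% = 70%.

70%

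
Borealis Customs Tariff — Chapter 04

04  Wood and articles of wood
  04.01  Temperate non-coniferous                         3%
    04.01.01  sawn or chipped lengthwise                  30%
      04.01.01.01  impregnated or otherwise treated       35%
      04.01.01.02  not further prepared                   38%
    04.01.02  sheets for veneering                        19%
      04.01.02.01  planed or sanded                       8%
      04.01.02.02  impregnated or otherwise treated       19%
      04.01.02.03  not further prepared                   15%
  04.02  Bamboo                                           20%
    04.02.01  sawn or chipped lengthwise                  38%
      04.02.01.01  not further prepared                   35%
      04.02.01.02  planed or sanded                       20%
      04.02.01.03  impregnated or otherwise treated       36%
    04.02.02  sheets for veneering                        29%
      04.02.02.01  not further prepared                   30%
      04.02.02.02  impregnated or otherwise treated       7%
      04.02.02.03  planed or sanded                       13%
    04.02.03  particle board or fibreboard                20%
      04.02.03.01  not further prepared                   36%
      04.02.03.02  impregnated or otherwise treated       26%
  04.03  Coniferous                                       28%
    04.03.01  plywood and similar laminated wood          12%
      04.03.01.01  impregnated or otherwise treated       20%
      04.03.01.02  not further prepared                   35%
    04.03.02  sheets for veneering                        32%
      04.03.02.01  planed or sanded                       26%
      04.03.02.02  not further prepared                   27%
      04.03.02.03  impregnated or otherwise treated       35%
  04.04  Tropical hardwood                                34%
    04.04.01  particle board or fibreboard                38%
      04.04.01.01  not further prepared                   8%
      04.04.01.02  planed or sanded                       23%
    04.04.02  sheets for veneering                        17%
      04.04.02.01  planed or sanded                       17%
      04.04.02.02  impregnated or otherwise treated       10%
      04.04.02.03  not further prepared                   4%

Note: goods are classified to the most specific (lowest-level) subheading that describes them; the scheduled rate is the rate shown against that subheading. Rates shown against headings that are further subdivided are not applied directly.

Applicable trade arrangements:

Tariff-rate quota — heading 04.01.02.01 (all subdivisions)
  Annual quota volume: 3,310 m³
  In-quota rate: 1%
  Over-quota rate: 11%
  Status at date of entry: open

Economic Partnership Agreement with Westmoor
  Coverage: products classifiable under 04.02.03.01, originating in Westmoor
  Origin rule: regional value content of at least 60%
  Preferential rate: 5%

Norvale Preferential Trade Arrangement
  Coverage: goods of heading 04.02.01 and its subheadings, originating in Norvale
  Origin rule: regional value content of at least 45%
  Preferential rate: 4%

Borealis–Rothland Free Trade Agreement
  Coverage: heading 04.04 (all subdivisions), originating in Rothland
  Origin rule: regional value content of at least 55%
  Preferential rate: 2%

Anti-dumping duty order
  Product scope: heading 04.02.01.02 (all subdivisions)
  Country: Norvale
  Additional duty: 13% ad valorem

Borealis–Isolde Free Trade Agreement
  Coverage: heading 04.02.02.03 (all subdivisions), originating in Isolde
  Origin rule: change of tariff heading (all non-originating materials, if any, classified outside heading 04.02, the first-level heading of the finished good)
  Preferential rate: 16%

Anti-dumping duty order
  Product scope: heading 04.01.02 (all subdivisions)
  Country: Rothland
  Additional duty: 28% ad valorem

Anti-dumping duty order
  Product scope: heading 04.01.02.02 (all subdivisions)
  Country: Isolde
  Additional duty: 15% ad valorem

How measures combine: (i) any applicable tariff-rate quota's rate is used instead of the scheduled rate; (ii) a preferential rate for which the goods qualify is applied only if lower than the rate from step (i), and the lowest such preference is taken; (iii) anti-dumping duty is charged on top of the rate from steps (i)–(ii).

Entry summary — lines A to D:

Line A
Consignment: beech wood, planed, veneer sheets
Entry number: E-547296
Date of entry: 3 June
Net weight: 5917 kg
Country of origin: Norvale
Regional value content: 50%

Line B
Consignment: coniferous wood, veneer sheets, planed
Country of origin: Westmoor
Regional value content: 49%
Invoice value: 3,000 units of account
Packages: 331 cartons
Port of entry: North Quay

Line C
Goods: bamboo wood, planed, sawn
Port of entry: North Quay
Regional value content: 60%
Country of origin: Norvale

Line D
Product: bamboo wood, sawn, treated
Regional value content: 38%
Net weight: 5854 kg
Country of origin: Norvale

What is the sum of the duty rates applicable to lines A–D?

80%

Line A: beech → 04.01; veneer sheets → 04.01.02; planed → 04.01.02.01. Scheduled 8%. quota on 04.01.02.01 open → in-quota 1%; Norvale agreement on 04.02.01: 04.01.02.01 not covered. → 1%.
Line B: coniferous → 04.03; veneer sheets → 04.03.02; planed → 04.03.02.01. Scheduled 26%. Westmoor agreement on 04.02.03.01: 04.03.02.01 not covered. → 26%.
Line C: bamboo → 04.02; sawn → 04.02.01; planed → 04.02.01.02. Scheduled 20%. Norvale agreement on 04.02.01: RVC ≥ 45% → 4% available; preferential 4%; anti-dumping (Norvale, 04.02.01.02): +13%; total 4% + 13% = 17%. → 17%.
Line D: bamboo → 04.02; sawn → 04.02.01; treated → 04.02.01.03. Scheduled 36%. Norvale agreement on 04.02.01: RVC < 45%. → 36%.
Sum: 1% + 26% + 17% + 36% = 80%.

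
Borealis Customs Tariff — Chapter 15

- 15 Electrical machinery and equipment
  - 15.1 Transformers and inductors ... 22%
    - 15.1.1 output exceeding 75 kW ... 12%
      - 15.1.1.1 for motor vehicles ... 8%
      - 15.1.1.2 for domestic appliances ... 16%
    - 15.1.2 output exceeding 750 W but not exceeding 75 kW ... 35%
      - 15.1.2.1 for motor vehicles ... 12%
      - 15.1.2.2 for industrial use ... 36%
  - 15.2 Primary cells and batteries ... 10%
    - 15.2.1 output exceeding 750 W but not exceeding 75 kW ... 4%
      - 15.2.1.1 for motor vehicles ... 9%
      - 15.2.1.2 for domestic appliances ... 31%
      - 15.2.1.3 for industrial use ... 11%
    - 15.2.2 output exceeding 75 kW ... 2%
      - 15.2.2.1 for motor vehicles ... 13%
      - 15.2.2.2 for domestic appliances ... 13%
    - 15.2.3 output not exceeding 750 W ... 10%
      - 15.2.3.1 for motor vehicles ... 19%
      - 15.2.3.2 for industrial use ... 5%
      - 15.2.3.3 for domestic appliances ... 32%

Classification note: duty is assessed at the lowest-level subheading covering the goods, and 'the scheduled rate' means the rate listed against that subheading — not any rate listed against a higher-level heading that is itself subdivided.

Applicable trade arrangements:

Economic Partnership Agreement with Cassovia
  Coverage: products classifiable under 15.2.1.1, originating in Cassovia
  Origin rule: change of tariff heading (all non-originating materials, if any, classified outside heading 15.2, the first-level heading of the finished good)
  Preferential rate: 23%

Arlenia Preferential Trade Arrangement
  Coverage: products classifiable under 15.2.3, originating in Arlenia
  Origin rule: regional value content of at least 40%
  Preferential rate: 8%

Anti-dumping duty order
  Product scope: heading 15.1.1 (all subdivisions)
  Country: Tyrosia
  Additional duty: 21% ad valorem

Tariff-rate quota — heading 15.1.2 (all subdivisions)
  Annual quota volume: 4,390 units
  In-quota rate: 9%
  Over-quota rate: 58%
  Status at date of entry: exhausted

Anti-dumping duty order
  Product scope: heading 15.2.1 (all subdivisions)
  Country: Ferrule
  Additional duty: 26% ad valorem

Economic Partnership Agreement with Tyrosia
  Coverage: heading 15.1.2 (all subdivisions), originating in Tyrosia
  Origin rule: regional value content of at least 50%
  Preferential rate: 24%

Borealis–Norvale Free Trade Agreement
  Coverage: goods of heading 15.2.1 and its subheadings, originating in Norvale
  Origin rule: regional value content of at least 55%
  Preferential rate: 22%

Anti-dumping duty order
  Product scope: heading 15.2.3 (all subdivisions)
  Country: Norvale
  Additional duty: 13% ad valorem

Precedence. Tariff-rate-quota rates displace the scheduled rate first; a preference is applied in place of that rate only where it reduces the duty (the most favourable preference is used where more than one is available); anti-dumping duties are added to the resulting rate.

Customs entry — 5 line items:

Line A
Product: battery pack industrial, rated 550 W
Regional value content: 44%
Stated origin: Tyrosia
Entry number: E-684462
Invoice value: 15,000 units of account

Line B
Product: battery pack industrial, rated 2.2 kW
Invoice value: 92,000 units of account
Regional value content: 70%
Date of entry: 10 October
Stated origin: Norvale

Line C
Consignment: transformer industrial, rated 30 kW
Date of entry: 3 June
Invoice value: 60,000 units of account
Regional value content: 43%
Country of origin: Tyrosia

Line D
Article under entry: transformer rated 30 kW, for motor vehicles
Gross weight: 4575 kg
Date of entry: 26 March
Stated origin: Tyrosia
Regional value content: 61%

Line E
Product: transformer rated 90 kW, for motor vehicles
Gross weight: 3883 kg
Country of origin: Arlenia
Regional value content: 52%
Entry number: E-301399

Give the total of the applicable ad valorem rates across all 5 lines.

106%

Line A: battery pack → 15.2; rated 550 W → 15.2.3; industrial → 15.2.3.2. Scheduled 5%. Tyrosia agreement on 15.1.2: 15.2.3.2 not covered. → 5%.
Line B: battery pack → 15.2; rated 2.2 kW → 15.2.1; industrial → 15.2.1.3. Scheduled 11%. Norvale agreement on 15.2.1: RVC ≥ 55% → 22% available; preference 22% not lower than 11% → no reduction. → 11%.
Line C: transformer → 15.1; rated 30 kW → 15.1.2; industrial → 15.1.2.2. Scheduled 36%. quota on 15.1.2 exhausted → over-quota 58%; Tyrosia agreement on 15.1.2: RVC < 50%. → 58%.
Line D: transformer → 15.1; rated 30 kW → 15.1.2; for motor vehicles → 15.1.2.1. Scheduled 12%. quota on 15.1.2 exhausted → over-quota 58%; Tyrosia agreement on 15.1.2: RVC ≥ 50% → 24% available; preferential 24%. → 24%.
Line E: transformer → 15.1; rated 90 kW → 15.1.1; for motor vehicles → 15.1.1.1. Scheduled 8%. Arlenia agreement on 15.2.3: 15.1.1.1 not covered. → 8%.
Sum: 5% + 11% + 58% + 24% + 8% = 106%.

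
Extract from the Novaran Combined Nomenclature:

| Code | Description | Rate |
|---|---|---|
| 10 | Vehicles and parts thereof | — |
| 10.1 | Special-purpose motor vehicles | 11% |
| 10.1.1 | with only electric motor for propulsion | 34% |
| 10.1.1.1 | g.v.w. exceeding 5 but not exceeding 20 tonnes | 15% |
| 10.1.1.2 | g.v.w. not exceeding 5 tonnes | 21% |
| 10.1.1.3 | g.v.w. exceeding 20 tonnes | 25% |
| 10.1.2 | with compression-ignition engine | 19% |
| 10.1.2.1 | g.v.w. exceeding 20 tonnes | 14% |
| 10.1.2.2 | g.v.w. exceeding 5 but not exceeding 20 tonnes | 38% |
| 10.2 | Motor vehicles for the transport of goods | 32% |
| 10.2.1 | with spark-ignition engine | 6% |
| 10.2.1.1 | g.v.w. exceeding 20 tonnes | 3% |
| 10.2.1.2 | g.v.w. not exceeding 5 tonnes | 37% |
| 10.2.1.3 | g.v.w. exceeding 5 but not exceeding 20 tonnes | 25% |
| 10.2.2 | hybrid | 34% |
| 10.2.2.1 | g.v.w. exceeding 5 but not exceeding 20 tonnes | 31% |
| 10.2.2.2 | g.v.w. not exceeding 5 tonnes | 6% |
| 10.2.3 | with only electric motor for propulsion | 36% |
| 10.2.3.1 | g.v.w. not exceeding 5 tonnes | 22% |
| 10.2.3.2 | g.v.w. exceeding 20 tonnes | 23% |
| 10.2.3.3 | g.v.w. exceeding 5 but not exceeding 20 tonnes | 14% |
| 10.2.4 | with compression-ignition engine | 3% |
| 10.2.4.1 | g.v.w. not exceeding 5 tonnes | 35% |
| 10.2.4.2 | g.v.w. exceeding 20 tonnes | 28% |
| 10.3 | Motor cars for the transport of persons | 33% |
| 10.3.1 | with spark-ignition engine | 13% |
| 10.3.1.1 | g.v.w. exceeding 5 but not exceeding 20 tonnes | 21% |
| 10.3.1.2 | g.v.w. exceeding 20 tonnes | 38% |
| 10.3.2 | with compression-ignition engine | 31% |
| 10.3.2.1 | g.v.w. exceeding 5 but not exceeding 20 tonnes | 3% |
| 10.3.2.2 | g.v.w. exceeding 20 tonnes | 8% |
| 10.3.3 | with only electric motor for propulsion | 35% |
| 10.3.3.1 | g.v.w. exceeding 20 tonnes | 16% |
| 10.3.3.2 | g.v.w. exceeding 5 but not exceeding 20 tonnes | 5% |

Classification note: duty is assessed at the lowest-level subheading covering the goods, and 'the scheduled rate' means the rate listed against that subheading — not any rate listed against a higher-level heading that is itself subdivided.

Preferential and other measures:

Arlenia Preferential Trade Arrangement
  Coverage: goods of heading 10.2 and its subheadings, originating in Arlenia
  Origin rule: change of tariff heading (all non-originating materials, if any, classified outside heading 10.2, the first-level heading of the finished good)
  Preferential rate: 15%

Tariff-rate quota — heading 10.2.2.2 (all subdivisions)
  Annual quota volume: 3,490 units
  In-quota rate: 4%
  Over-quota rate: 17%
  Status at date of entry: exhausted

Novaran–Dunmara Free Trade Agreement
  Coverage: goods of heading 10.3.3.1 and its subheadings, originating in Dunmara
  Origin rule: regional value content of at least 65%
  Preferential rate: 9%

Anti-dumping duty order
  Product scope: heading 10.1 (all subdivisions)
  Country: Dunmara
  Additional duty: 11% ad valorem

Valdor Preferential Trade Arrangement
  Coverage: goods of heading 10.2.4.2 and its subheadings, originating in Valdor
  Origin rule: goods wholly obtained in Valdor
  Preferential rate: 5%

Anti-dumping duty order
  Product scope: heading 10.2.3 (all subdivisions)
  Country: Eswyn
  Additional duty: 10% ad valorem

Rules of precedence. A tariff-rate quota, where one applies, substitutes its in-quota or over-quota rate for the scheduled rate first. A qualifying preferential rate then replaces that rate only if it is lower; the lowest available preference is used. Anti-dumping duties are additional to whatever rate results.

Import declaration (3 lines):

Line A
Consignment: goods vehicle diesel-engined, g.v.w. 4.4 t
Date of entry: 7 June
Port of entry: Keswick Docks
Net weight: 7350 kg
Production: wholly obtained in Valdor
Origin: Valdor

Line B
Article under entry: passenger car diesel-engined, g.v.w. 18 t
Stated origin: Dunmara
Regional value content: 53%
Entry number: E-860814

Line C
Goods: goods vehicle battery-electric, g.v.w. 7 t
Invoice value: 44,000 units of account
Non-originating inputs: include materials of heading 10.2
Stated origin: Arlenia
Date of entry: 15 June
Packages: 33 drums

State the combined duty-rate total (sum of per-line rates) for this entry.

Line A: goods vehicle → 10.2; diesel-engined → 10.2.4; g.v.w. 4.4 t → 10.2.4.1. Scheduled 35%. Valdor agreement on 10.2.4.2: 10.2.4.1 not covered. → 35%.
Line B: passenger car → 10.3; diesel-engined → 10.3.2; g.v.w. 18 t → 10.3.2.1. Scheduled 3%. Dunmara agreement on 10.3.3.1: 10.3.2.1 not covered. → 3%.
Line C: goods vehicle → 10.2; battery-electric → 10.2.3; g.v.w. 7 t → 10.2.3.3. Scheduled 14%. Arlenia agreement on 10.2: CTH not met. → 14%.
Sum: 35% + 3% + 14% = 52%.

52%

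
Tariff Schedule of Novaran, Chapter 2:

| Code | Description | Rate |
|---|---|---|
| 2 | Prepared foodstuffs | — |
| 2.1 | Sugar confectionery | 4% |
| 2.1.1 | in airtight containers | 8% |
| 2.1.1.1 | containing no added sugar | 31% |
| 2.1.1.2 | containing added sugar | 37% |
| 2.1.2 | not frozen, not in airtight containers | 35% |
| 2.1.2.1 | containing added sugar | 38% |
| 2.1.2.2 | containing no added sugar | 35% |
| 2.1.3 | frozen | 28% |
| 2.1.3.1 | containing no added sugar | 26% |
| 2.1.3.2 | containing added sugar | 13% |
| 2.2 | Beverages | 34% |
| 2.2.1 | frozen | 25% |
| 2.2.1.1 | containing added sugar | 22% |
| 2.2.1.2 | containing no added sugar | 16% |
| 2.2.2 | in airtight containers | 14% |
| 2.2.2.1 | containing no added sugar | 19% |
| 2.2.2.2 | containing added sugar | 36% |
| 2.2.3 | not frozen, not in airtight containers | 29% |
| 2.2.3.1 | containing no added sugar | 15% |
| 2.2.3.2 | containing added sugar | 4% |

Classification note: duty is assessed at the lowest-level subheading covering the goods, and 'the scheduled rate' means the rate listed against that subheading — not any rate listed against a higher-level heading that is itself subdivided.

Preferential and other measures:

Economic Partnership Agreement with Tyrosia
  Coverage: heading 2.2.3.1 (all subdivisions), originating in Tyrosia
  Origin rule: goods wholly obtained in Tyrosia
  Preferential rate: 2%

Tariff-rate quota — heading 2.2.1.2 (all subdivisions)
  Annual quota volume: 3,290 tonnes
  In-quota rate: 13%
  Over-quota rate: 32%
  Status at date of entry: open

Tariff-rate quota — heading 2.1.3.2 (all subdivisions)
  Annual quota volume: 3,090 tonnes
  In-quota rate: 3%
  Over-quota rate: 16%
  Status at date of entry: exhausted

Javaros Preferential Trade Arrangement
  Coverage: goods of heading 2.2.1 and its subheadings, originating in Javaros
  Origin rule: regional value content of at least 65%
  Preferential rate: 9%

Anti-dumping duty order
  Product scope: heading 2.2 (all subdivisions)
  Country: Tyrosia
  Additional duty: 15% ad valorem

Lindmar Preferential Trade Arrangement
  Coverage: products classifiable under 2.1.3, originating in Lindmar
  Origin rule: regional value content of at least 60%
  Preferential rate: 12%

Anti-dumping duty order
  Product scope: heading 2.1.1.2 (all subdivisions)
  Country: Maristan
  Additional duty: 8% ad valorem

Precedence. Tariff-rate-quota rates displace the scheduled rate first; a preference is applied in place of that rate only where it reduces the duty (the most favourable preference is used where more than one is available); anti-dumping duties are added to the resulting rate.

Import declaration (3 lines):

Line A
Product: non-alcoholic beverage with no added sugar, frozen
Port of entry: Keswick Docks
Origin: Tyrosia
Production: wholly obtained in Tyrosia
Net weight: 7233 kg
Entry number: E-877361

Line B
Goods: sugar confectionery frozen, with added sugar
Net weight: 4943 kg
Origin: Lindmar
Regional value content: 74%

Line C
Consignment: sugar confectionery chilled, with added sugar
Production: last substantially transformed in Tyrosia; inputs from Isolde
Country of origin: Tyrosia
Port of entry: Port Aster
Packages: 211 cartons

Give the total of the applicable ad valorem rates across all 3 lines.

Line A: non-alcoholic beverage → 2.2; frozen → 2.2.1; with no added sugar → 2.2.1.2. Scheduled 16%. quota on 2.2.1.2 open → in-quota 13%; Tyrosia agreement on 2.2.3.1: 2.2.1.2 not covered; anti-dumping (Tyrosia, 2.2): +15%; total 13% + 15% = 28%. → 28%.
Line B: sugar confectionery → 2.1; frozen → 2.1.3; with added sugar → 2.1.3.2. Scheduled 13%. quota on 2.1.3.2 exhausted → over-quota 16%; Lindmar agreement on 2.1.3: RVC ≥ 60% → 12% available; preferential 12%. → 12%.
Line C: sugar confectionery → 2.1; chilled → 2.1.2; with added sugar → 2.1.2.1. Scheduled 38%. Tyrosia agreement on 2.2.3.1: 2.1.2.1 not covered. → 38%.
Sum: 28% + 12% + 38% = 78%.

78%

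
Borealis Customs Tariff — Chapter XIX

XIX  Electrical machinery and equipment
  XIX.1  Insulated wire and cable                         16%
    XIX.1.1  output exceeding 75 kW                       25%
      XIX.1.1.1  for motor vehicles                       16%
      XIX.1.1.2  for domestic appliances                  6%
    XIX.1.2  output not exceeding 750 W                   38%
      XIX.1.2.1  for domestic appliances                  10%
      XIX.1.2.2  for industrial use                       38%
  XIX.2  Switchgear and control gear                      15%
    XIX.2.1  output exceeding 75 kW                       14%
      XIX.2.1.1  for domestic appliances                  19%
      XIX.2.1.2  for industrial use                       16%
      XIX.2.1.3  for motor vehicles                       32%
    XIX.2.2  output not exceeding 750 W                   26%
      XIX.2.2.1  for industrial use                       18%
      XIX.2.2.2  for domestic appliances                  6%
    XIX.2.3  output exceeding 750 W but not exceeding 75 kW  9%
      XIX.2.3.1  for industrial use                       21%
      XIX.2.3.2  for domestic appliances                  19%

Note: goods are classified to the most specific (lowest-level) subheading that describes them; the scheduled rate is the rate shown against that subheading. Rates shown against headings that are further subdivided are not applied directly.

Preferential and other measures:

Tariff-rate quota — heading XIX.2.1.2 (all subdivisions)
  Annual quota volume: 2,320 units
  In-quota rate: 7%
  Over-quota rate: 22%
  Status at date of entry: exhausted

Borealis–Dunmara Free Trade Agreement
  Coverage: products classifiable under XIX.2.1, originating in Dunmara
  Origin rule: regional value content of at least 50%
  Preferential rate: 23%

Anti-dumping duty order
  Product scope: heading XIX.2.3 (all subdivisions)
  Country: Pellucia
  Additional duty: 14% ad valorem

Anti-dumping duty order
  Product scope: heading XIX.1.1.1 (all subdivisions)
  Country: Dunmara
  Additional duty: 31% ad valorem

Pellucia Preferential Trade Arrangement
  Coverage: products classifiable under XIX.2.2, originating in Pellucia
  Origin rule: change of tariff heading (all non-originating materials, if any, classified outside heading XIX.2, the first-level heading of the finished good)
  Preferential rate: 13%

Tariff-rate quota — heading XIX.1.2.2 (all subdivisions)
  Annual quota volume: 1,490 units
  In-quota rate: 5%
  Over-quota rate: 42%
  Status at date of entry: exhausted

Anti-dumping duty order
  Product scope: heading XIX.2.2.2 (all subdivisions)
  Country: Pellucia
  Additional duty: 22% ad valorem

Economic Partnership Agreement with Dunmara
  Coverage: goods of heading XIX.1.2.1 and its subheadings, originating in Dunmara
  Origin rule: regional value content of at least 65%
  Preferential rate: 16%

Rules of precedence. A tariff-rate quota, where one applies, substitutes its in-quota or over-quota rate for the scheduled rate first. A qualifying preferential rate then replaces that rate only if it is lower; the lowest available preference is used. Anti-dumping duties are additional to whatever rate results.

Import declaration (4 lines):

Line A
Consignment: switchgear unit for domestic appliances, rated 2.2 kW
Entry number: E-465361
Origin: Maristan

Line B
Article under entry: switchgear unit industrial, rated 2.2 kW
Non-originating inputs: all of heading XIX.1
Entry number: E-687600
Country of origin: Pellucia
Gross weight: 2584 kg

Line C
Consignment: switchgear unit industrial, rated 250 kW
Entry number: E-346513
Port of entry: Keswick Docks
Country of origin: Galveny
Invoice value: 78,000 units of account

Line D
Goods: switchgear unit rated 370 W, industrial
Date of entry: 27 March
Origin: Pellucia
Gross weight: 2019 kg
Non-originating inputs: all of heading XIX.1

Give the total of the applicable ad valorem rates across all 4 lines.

Line A: switchgear unit → XIX.2; rated 2.2 kW → XIX.2.3; for domestic appliances → XIX.2.3.2. Scheduled 19%. No special measure applies. → 19%.
Line B: switchgear unit → XIX.2; rated 2.2 kW → XIX.2.3; industrial → XIX.2.3.1. Scheduled 21%. Pellucia agreement on XIX.2.2: XIX.2.3.1 not covered; anti-dumping (Pellucia, XIX.2.3): +14%; total 21% + 14% = 35%. → 35%.
Line C: switchgear unit → XIX.2; rated 250 kW → XIX.2.1; industrial → XIX.2.1.2. Scheduled 16%. quota on XIX.2.1.2 exhausted → over-quota 22%. → 22%.
Line D: switchgear unit → XIX.2; rated 370 W → XIX.2.2; industrial → XIX.2.2.1. Scheduled 18%. Pellucia agreement on XIX.2.2: CTH met → 13% available; preferential 13%. → 13%.
Sum: 19% + 35% + 22% + 13% = 89%.

89%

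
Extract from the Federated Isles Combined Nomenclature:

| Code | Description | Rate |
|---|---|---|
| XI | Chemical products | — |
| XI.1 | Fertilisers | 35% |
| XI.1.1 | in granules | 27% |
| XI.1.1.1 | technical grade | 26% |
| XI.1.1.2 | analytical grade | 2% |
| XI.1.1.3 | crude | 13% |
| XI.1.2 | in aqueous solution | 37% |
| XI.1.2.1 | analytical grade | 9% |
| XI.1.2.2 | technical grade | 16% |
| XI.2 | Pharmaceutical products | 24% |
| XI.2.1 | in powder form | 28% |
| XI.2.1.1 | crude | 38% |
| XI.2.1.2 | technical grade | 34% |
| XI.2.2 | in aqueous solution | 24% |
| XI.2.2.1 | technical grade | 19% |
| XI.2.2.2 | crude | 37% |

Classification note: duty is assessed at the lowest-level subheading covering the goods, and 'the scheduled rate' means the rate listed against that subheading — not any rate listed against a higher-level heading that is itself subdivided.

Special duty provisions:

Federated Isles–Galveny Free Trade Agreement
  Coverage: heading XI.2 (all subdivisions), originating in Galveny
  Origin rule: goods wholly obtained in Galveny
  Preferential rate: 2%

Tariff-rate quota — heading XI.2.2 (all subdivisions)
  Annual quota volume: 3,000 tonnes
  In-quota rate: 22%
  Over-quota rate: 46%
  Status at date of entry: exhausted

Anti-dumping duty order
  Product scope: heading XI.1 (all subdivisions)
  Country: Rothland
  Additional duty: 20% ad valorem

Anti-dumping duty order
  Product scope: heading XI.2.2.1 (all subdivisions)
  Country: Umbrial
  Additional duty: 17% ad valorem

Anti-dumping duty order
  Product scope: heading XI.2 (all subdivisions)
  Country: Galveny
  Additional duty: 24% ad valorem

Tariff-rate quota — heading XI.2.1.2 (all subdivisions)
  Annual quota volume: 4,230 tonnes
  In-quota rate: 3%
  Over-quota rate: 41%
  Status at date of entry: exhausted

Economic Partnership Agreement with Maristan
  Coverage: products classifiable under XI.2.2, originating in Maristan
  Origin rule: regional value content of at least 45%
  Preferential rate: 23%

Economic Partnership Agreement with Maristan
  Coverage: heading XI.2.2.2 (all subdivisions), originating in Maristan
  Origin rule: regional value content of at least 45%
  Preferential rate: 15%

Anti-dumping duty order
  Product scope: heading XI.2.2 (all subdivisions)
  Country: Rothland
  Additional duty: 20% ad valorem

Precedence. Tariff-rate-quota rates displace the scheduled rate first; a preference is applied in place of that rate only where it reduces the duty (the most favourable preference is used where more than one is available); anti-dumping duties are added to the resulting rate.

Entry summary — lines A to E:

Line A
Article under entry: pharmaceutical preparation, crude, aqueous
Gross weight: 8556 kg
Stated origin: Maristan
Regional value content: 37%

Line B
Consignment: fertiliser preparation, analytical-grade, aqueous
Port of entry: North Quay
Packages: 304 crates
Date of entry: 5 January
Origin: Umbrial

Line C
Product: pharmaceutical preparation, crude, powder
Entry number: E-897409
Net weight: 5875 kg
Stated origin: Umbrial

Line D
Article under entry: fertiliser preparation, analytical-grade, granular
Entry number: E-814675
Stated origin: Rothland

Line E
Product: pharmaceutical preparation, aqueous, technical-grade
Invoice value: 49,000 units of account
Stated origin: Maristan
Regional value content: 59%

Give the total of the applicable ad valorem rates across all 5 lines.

Line A: pharmaceutical → XI.2; aqueous → XI.2.2; crude → XI.2.2.2. Scheduled 37%. quota on XI.2.2 exhausted → over-quota 46%; Maristan agreement on XI.2.2: RVC < 45%; Maristan agreement on XI.2.2.2: RVC < 45%. → 46%.
Line B: fertiliser → XI.1; aqueous → XI.1.2; analytical-grade → XI.1.2.1. Scheduled 9%. No special measure applies. → 9%.
Line C: pharmaceutical → XI.2; powder → XI.2.1; crude → XI.2.1.1. Scheduled 38%. No special measure applies. → 38%.
Line D: fertiliser → XI.1; granular → XI.1.1; analytical-grade → XI.1.1.2. Scheduled 2%. anti-dumping (Rothland, XI.1): +20%; total 2% + 20% = 22%. → 22%.
Line E: pharmaceutical → XI.2; aqueous → XI.2.2; technical-grade → XI.2.2.1. Scheduled 19%. quota on XI.2.2 exhausted → over-quota 46%; Maristan agreement on XI.2.2: RVC ≥ 45% → 23% available; Maristan agreement on XI.2.2.2: XI.2.2.1 not covered; preferential 23%. → 23%.
Sum: 46% + 9% + 38% + 22% + 23% = 138%.

138%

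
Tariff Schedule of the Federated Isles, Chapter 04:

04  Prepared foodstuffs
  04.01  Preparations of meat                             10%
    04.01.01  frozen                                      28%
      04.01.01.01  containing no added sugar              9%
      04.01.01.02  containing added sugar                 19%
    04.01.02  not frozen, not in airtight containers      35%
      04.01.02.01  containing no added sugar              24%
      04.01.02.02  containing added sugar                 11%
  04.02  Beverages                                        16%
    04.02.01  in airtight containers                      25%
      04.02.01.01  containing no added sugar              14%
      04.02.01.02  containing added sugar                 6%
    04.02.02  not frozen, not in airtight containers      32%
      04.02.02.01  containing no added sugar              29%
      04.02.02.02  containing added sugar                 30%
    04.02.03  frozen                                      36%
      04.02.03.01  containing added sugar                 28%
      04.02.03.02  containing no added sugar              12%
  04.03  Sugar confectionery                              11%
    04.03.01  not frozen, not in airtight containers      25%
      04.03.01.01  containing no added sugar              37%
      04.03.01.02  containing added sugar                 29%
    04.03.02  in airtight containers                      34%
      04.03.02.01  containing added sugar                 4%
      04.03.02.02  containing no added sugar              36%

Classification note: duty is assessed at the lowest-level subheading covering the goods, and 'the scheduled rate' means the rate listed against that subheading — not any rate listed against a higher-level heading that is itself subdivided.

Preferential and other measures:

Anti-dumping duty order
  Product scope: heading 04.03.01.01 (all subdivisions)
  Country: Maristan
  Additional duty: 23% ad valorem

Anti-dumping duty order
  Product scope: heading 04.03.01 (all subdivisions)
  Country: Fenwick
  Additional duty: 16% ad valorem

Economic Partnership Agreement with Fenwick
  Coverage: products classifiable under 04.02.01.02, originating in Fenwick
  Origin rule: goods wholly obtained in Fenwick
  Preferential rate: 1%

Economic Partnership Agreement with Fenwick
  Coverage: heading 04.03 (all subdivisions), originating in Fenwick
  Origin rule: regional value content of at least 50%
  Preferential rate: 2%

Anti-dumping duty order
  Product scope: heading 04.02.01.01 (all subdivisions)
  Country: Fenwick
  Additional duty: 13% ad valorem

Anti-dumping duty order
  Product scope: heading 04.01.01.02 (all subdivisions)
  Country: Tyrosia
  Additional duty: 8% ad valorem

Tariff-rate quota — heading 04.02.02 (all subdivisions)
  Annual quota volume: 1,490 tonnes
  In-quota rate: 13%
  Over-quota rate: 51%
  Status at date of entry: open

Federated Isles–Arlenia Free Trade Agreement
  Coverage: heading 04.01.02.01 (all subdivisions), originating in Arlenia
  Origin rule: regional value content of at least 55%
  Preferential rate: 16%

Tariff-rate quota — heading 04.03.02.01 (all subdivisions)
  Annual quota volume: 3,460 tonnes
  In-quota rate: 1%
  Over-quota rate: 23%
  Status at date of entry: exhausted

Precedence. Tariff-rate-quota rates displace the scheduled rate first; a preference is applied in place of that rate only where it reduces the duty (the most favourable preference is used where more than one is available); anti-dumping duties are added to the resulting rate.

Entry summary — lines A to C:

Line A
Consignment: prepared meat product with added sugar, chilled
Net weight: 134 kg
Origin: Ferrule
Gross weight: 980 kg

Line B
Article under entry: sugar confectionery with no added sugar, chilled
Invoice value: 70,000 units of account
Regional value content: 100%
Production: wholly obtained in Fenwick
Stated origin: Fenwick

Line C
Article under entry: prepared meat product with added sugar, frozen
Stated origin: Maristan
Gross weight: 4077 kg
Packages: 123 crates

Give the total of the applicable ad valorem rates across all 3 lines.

Line A: prepared meat product → 04.01; chilled → 04.01.02; with added sugar → 04.01.02.02. Scheduled 11%. No special measure applies. → 11%.
Line B: sugar confectionery → 04.03; chilled → 04.03.01; with no added sugar → 04.03.01.01. Scheduled 37%. Fenwick agreement on 04.02.01.02: 04.03.01.01 not covered; Fenwick agreement on 04.03: RVC ≥ 50% → 2% available; preferential 2%; anti-dumping (Fenwick, 04.03.01): +16%; total 2% + 16% = 18%. → 18%.
Line C: prepared meat product → 04.01; frozen → 04.01.01; with added sugar → 04.01.01.02. Scheduled 19%. No special measure applies. → 19%.
Sum: 11% + 18% + 19% = 48%.

48%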